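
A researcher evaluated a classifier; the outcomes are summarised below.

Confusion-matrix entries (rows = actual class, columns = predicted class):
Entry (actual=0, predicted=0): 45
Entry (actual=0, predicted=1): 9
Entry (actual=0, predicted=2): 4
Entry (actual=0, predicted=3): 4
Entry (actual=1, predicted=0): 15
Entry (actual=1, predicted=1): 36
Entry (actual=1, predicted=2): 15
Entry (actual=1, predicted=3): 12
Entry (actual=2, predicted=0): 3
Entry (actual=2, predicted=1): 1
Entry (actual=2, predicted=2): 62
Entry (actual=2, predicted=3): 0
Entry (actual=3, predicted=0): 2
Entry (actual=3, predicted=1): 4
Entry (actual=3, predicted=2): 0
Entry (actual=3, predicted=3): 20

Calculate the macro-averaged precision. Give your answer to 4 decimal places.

0.6833

Per-class precision (TP/(TP+FP)):
  0: TP=45, FP=15+3+2=20 → 45/65 = 0.69231
  1: TP=36, FP=9+1+4=14 → 36/50 = 0.72000
  2: TP=62, FP=4+15+0=19 → 62/81 = 0.76543
  3: TP=20, FP=4+12+0=16 → 20/36 = 0.55556
Macro-precision = mean = (0.69231 + 0.72000 + 0.76543 + 0.55556) / 4 = 0.6833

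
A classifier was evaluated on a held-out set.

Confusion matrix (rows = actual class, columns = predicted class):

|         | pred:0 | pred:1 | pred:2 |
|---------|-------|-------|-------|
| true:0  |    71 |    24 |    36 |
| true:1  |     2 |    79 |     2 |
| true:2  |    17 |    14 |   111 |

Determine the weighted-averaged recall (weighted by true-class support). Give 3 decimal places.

0.733

Per-class recall (TP/(TP+FN)):
  0: TP=71, FN=24+36=60 → 71/131 = 0.5420
  1: TP=79, FN=2+2=4 → 79/83 = 0.9518
  2: TP=111, FN=17+14=31 → 111/142 = 0.7817
Weighted-recall = Σ (supportᵢ/N)·recallᵢ with N=356: (131/356)·0.5420 + (83/356)·0.9518 + (142/356)·0.7817 = 0.733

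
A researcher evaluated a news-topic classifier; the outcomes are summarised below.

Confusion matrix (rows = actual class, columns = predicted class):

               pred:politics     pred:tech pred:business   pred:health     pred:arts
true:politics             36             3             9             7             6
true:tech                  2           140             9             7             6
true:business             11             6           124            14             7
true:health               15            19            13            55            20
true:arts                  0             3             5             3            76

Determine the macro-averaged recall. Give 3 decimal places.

Per-class recall (TP/(TP+FN)):
  politics: TP=36, FN=3+9+7+6=25 → 36/61 = 0.5902
  tech: TP=140, FN=2+9+7+6=24 → 140/164 = 0.8537
  business: TP=124, FN=11+6+14+7=38 → 124/162 = 0.7654
  health: TP=55, FN=15+19+13+20=67 → 55/122 = 0.4508
  arts: TP=76, FN=0+3+5+3=11 → 76/87 = 0.8736
Macro-recall = mean = (0.5902 + 0.8537 + 0.7654 + 0.4508 + 0.8736) / 5 = 0.707

0.707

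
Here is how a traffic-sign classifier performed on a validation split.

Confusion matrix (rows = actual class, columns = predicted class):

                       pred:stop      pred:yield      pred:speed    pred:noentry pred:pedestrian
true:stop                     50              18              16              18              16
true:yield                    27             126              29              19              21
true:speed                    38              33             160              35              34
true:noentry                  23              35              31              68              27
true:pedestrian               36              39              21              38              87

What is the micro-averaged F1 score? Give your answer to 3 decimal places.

0.470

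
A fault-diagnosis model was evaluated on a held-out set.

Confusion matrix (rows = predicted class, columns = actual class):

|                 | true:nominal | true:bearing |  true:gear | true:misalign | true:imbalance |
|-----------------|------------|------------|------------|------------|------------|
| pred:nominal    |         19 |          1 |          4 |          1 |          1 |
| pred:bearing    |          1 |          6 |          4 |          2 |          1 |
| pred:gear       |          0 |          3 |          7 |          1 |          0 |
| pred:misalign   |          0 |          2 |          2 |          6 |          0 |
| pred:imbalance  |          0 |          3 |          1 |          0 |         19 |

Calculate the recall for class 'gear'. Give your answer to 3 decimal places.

Treat 'gear' as positive and all other classes as negative.
recall = TP/(TP+FN).
gear: TP=7, FN=4+4+2+1=11 → 7/18 = 0.3889

0.389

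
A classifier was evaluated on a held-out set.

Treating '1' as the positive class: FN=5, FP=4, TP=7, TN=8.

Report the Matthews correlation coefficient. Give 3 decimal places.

0.251

MCC = (TP·TN − FP·FN) / √((TP+FP)(TP+FN)(TN+FP)(TN+FN))
Numerator = 7·8 − 4·5 = 36
Denominator = √(11·12·12·13) = √20592 = 143.4991
MCC = 36 / 143.4991 = 0.251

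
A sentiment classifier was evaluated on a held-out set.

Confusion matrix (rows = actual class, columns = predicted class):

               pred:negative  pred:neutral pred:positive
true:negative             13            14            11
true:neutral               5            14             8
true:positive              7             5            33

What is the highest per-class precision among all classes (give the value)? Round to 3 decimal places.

0.635

Per-class precision (TP/(TP+FP)):
  negative: TP=13, FP=5+7=12 → 13/25 = 0.5200
  neutral: TP=14, FP=14+5=19 → 14/33 = 0.4242
  positive: TP=33, FP=11+8=19 → 33/52 = 0.6346
Highest is class 'positive' with precision = 0.635.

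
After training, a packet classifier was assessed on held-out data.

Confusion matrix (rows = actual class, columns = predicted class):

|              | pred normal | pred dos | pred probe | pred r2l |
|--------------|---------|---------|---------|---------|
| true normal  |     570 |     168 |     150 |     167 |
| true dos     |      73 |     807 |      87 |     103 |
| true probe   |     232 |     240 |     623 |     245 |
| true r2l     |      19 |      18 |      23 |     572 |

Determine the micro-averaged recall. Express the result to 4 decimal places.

0.6278

Micro-averaging pools counts across classes: ΣTP=2572, ΣFP=1525, ΣFN=1525.
Micro-recall = TP/(TP+FN) on pooled counts = 0.6278 (equals overall accuracy in single-label multiclass).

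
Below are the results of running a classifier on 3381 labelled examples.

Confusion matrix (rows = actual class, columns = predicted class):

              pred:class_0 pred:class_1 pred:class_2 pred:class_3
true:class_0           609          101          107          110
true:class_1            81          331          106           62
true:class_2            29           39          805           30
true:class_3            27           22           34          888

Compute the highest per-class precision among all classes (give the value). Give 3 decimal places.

0.816

Per-class precision (TP/(TP+FP)):
  class_0: TP=609, FP=81+29+27=137 → 609/746 = 0.8164
  class_1: TP=331, FP=101+39+22=162 → 331/493 = 0.6714
  class_2: TP=805, FP=107+106+34=247 → 805/1052 = 0.7652
  class_3: TP=888, FP=110+62+30=202 → 888/1090 = 0.8147
Highest is class 'class_0' with precision = 0.816.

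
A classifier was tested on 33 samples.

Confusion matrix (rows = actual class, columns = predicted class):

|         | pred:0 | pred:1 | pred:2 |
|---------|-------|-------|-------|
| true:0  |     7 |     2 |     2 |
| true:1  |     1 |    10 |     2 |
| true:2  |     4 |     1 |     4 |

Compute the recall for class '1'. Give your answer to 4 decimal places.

0.7692

Treat '1' as positive and all other classes as negative.
recall = TP/(TP+FN).
1: TP=10, FN=1+2=3 → 10/13 = 0.76923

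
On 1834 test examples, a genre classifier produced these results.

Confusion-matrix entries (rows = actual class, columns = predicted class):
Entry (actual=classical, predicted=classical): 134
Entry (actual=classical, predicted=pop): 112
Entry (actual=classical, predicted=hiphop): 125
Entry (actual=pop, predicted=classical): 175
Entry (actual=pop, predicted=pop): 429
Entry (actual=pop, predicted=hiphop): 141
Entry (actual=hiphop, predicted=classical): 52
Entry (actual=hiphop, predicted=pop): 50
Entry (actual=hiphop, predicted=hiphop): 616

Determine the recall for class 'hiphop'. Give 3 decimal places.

0.858

Take TP from the diagonal, FP from the rest of the 'hiphop' prediction marginal, FN from the rest of the 'hiphop' actual marginal.
recall = TP/(TP+FN).
hiphop: TP=616, FN=52+50=102 → 616/718 = 0.8579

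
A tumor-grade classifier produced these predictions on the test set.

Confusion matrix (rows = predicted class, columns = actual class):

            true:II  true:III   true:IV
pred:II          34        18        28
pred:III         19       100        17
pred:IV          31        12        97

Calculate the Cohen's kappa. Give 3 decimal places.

Observed agreement pₒ = trace/N = 231/356 = 0.6489
Expected agreement pₑ = Σ (rowᵢ·colᵢ)/N² = (84·80 + 130·136 + 142·140)/356² = 0.3494
κ = (pₒ − pₑ)/(1 − pₑ) = (0.6489 − 0.3494)/(1 − 0.3494) = 0.460

0.460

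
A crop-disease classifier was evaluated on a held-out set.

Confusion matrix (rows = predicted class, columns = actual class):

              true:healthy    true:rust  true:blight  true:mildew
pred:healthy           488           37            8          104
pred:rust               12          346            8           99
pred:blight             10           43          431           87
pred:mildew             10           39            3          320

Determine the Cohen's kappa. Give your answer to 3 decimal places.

0.701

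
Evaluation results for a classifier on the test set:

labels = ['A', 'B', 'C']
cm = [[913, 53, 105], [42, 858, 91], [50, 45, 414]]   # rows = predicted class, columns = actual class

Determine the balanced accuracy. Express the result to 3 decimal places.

Balanced accuracy = mean of per-class recall.
  A: recall = 913/1005 = 0.9085
  B: recall = 858/956 = 0.8975
  C: recall = 414/610 = 0.6787
Mean = (0.9085 + 0.8975 + 0.6787) / 3 = 0.828

0.828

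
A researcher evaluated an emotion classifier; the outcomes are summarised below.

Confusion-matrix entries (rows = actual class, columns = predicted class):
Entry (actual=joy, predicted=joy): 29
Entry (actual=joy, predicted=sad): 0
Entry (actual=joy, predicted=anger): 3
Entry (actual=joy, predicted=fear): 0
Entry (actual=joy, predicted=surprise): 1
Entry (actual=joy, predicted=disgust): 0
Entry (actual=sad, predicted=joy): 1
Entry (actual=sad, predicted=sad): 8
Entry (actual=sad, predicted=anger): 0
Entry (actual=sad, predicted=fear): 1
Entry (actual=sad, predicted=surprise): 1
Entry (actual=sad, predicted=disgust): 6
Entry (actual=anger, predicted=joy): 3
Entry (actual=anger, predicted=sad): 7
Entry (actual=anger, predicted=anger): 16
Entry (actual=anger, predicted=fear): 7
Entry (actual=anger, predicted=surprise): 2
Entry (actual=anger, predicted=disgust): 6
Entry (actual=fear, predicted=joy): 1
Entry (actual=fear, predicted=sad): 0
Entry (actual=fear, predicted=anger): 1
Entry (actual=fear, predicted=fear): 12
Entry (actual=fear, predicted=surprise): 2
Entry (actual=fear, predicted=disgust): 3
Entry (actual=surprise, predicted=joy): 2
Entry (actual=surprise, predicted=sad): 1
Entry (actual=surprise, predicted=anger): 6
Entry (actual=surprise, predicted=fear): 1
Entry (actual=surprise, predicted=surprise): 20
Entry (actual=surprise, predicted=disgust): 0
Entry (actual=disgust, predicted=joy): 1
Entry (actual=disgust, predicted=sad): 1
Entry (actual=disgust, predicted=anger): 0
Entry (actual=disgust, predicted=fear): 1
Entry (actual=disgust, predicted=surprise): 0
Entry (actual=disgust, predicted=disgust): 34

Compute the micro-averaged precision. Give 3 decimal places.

0.672

Micro-averaging pools counts across classes: ΣTP=119, ΣFP=58, ΣFN=58.
Micro-precision = TP/(TP+FP) on pooled counts = 0.672 (equals overall accuracy in single-label multiclass).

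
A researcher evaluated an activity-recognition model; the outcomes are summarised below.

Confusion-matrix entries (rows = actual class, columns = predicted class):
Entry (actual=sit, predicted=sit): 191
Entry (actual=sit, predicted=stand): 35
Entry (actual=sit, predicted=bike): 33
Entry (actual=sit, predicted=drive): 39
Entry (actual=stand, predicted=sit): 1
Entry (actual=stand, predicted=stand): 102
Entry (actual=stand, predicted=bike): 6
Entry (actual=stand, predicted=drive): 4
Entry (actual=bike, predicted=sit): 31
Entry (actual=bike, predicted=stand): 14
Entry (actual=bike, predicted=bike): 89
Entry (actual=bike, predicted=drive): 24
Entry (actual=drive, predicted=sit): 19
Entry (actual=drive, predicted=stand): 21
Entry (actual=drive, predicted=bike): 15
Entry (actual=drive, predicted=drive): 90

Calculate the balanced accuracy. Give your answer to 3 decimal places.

0.682

Balanced accuracy = mean of per-class recall.
  sit: recall = 191/298 = 0.6409
  stand: recall = 102/113 = 0.9027
  bike: recall = 89/158 = 0.5633
  drive: recall = 90/145 = 0.6207
Mean = (0.6409 + 0.9027 + 0.5633 + 0.6207) / 4 = 0.682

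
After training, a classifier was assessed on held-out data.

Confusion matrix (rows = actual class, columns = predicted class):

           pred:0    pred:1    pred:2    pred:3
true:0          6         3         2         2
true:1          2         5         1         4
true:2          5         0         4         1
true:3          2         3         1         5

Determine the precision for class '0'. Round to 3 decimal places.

One-vs-rest for '0': TP = diagonal; FP = other classes predicted '0'; FN = '0' predicted as other.
precision = TP/(TP+FP).
0: TP=6, FP=2+5+2=9 → 6/15 = 0.4000

0.400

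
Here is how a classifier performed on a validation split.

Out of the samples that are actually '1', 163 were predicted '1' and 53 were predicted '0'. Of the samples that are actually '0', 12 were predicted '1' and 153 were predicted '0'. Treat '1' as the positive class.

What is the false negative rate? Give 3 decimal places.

FNR = FN/(FN+TP) = 53/(53+163) = 0.245

0.245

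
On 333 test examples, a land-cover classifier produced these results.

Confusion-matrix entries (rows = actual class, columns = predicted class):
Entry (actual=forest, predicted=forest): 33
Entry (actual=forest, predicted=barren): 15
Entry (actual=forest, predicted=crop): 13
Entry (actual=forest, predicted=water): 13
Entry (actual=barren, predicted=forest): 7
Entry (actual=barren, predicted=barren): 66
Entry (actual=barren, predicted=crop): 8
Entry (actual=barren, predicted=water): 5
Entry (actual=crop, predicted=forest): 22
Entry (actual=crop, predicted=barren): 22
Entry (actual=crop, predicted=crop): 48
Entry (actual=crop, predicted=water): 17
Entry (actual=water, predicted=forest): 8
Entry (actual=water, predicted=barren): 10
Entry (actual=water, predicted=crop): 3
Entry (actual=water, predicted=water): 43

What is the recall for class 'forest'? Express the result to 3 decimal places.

Treat 'forest' as positive and all other classes as negative.
recall = TP/(TP+FN).
forest: TP=33, FN=15+13+13=41 → 33/74 = 0.4459

0.446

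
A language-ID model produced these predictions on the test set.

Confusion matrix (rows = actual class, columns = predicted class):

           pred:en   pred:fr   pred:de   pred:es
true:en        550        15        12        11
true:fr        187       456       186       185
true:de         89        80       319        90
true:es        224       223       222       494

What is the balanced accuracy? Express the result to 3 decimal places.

Balanced accuracy = mean of per-class recall.
  en: recall = 550/588 = 0.9354
  fr: recall = 456/1014 = 0.4497
  de: recall = 319/578 = 0.5519
  es: recall = 494/1163 = 0.4248
Mean = (0.9354 + 0.4497 + 0.5519 + 0.4248) / 4 = 0.590

0.590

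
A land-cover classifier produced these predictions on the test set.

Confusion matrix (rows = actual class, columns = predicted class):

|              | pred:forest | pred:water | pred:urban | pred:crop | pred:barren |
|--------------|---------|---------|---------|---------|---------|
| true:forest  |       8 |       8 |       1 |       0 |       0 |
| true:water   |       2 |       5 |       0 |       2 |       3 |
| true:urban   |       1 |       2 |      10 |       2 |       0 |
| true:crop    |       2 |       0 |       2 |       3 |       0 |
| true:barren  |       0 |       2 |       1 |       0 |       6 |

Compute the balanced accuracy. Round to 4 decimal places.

0.5298

Balanced accuracy = mean of per-class recall.
  forest: recall = 8/17 = 0.47059
  water: recall = 5/12 = 0.41667
  urban: recall = 10/15 = 0.66667
  crop: recall = 3/7 = 0.42857
  barren: recall = 6/9 = 0.66667
Mean = (0.47059 + 0.41667 + 0.66667 + 0.42857 + 0.66667) / 5 = 0.5298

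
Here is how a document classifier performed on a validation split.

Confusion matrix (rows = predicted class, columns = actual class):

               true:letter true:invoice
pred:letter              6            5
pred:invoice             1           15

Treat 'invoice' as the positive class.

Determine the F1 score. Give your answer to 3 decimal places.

0.833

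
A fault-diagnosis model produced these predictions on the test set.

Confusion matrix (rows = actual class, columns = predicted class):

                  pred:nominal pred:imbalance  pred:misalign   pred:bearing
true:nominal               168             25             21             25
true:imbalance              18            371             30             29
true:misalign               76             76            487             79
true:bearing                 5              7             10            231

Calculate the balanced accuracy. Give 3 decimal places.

0.781

Balanced accuracy = mean of per-class recall.
  nominal: recall = 168/239 = 0.7029
  imbalance: recall = 371/448 = 0.8281
  misalign: recall = 487/718 = 0.6783
  bearing: recall = 231/253 = 0.9130
Mean = (0.7029 + 0.8281 + 0.6783 + 0.9130) / 4 = 0.781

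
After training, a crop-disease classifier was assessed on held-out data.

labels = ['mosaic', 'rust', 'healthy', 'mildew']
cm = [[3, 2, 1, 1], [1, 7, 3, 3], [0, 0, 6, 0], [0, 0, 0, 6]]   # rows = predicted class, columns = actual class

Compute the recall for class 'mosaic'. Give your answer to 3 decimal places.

Treat 'mosaic' as positive and all other classes as negative.
recall = TP/(TP+FN).
mosaic: TP=3, FN=1+0+0=1 → 3/4 = 0.7500

0.750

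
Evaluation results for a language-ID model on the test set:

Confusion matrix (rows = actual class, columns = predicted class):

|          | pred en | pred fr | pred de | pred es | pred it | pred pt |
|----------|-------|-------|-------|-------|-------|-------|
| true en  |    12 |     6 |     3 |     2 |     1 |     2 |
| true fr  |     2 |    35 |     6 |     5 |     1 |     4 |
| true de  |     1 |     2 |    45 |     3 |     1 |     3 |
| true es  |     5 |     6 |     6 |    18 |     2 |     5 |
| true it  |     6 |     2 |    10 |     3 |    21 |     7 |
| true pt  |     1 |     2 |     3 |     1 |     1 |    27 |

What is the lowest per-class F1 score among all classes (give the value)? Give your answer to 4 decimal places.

0.4528

Per-class F1 score (2·TP/(2·TP+FP+FN)):
  en: TP=12, FP=2+1+5+6+1=15, FN=6+3+2+1+2=14 → 24/53 = 0.45283
  fr: TP=35, FP=6+2+6+2+2=18, FN=2+6+5+1+4=18 → 70/106 = 0.66038
  de: TP=45, FP=3+6+6+10+3=28, FN=1+2+3+1+3=10 → 90/128 = 0.70313
  es: TP=18, FP=2+5+3+3+1=14, FN=5+6+6+2+5=24 → 36/74 = 0.48649
  it: TP=21, FP=1+1+1+2+1=6, FN=6+2+10+3+7=28 → 42/76 = 0.55263
  pt: TP=27, FP=2+4+3+5+7=21, FN=1+2+3+1+1=8 → 54/83 = 0.65060
Lowest is class 'en' with F1 score = 0.4528.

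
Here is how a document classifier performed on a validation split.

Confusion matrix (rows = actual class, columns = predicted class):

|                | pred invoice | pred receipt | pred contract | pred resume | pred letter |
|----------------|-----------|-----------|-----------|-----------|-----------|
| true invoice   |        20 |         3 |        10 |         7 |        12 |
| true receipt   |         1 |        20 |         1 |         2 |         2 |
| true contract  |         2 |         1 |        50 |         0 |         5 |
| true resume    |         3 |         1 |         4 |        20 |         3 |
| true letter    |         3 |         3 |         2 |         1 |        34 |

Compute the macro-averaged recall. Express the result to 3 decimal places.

0.690

Per-class recall (TP/(TP+FN)):
  invoice: TP=20, FN=3+10+7+12=32 → 20/52 = 0.3846
  receipt: TP=20, FN=1+1+2+2=6 → 20/26 = 0.7692
  contract: TP=50, FN=2+1+0+5=8 → 50/58 = 0.8621
  resume: TP=20, FN=3+1+4+3=11 → 20/31 = 0.6452
  letter: TP=34, FN=3+3+2+1=9 → 34/43 = 0.7907
Macro-recall = mean = (0.3846 + 0.7692 + 0.8621 + 0.6452 + 0.7907) / 5 = 0.690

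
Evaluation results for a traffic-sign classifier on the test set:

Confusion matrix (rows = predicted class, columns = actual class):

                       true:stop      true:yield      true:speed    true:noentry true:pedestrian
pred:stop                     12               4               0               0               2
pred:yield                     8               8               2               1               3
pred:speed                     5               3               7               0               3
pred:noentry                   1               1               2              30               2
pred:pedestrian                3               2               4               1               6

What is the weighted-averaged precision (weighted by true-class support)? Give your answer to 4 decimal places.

Per-class precision (TP/(TP+FP)):
  stop: TP=12, FP=4+0+0+2=6 → 12/18 = 0.66667
  yield: TP=8, FP=8+2+1+3=14 → 8/22 = 0.36364
  speed: TP=7, FP=5+3+0+3=11 → 7/18 = 0.38889
  noentry: TP=30, FP=1+1+2+2=6 → 30/36 = 0.83333
  pedestrian: TP=6, FP=3+2+4+1=10 → 6/16 = 0.37500
Weighted-precision = Σ (supportᵢ/N)·precisionᵢ with N=110: (29/110)·0.66667 + (18/110)·0.36364 + (15/110)·0.38889 + (32/110)·0.83333 + (16/110)·0.37500 = 0.5853

0.5853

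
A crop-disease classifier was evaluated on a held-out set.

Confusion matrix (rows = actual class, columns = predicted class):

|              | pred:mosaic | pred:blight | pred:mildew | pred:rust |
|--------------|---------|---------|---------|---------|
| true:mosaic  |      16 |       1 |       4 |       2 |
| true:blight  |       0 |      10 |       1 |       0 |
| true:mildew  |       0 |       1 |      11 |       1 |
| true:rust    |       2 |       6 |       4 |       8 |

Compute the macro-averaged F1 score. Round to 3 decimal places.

0.663

Per-class F1 score (2·TP/(2·TP+FP+FN)):
  mosaic: TP=16, FP=0+0+2=2, FN=1+4+2=7 → 32/41 = 0.7805
  blight: TP=10, FP=1+1+6=8, FN=0+1+0=1 → 20/29 = 0.6897
  mildew: TP=11, FP=4+1+4=9, FN=0+1+1=2 → 22/33 = 0.6667
  rust: TP=8, FP=2+0+1=3, FN=2+6+4=12 → 16/31 = 0.5161
Macro-F1 score = mean = (0.7805 + 0.6897 + 0.6667 + 0.5161) / 4 = 0.663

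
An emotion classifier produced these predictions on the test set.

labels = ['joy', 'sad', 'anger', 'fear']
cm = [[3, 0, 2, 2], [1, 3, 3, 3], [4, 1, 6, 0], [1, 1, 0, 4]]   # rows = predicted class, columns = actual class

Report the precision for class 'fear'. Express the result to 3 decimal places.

0.667

One-vs-rest for 'fear': TP = diagonal; FP = other classes predicted 'fear'; FN = 'fear' predicted as other.
precision = TP/(TP+FP).
fear: TP=4, FP=1+1+0=2 → 4/6 = 0.6667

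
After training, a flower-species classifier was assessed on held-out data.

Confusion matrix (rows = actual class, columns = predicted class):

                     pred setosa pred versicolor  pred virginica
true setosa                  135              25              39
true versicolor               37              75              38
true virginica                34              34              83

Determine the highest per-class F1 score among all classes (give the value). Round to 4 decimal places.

Per-class F1 score (2·TP/(2·TP+FP+FN)):
  setosa: TP=135, FP=37+34=71, FN=25+39=64 → 270/405 = 0.66667
  versicolor: TP=75, FP=25+34=59, FN=37+38=75 → 150/284 = 0.52817
  virginica: TP=83, FP=39+38=77, FN=34+34=68 → 166/311 = 0.53376
Highest is class 'setosa' with F1 score = 0.6667.

0.6667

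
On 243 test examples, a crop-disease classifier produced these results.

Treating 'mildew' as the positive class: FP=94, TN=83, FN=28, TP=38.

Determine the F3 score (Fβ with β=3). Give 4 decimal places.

Fβ = (1+β²)·TP / ((1+β²)·TP + β²·FN + FP), with β²=9
= 10·38 / (10·38 + 9·28 + 94) = 0.5234

0.5234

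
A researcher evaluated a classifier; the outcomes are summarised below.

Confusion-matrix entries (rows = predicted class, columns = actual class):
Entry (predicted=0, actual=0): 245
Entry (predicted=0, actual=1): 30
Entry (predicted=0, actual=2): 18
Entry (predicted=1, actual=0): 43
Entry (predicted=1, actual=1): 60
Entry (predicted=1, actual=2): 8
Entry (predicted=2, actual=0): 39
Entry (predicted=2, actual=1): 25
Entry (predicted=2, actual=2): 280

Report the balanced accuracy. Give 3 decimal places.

0.729

Balanced accuracy = mean of per-class recall.
  0: recall = 245/327 = 0.7492
  1: recall = 60/115 = 0.5217
  2: recall = 280/306 = 0.9150
Mean = (0.7492 + 0.5217 + 0.9150) / 3 = 0.729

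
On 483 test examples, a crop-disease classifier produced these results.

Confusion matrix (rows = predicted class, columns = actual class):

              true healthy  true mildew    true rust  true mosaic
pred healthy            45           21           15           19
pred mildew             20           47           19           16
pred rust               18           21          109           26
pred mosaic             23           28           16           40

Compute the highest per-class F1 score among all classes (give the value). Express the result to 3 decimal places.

0.655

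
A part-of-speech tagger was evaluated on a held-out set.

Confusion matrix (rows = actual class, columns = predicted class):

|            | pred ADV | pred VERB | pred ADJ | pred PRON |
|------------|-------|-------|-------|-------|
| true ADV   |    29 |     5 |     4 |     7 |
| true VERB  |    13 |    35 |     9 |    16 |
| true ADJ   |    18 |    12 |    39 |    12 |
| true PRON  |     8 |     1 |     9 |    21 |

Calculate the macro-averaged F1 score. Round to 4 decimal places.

0.5151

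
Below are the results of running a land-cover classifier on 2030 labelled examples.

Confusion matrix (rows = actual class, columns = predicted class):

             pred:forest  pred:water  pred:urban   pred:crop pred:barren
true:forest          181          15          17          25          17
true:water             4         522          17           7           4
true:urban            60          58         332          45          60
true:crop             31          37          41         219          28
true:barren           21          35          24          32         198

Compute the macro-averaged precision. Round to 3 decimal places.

Per-class precision (TP/(TP+FP)):
  forest: TP=181, FP=4+60+31+21=116 → 181/297 = 0.6094
  water: TP=522, FP=15+58+37+35=145 → 522/667 = 0.7826
  urban: TP=332, FP=17+17+41+24=99 → 332/431 = 0.7703
  crop: TP=219, FP=25+7+45+32=109 → 219/328 = 0.6677
  barren: TP=198, FP=17+4+60+28=109 → 198/307 = 0.6450
Macro-precision = mean = (0.6094 + 0.7826 + 0.7703 + 0.6677 + 0.6450) / 5 = 0.695

0.695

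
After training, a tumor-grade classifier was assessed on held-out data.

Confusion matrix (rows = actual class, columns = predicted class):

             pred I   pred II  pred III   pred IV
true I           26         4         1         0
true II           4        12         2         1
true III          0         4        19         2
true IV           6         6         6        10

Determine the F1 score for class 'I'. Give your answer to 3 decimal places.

F1 score = 2·TP/(2·TP+FP+FN).
I: TP=26, FP=4+0+6=10, FN=4+1+0=5 → 52/67 = 0.7761

0.776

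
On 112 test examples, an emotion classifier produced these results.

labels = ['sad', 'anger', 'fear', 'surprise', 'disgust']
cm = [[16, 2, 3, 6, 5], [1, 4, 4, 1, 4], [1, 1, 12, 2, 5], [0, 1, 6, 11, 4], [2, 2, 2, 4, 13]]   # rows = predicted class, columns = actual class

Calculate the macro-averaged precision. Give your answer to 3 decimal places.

0.484

Per-class precision (TP/(TP+FP)):
  sad: TP=16, FP=2+3+6+5=16 → 16/32 = 0.5000
  anger: TP=4, FP=1+4+1+4=10 → 4/14 = 0.2857
  fear: TP=12, FP=1+1+2+5=9 → 12/21 = 0.5714
  surprise: TP=11, FP=0+1+6+4=11 → 11/22 = 0.5000
  disgust: TP=13, FP=2+2+2+4=10 → 13/23 = 0.5652
Macro-precision = mean = (0.5000 + 0.2857 + 0.5714 + 0.5000 + 0.5652) / 5 = 0.484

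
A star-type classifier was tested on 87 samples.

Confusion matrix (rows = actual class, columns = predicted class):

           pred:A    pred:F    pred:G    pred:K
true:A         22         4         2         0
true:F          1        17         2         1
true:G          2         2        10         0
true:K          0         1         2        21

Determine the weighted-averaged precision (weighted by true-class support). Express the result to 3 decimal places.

0.818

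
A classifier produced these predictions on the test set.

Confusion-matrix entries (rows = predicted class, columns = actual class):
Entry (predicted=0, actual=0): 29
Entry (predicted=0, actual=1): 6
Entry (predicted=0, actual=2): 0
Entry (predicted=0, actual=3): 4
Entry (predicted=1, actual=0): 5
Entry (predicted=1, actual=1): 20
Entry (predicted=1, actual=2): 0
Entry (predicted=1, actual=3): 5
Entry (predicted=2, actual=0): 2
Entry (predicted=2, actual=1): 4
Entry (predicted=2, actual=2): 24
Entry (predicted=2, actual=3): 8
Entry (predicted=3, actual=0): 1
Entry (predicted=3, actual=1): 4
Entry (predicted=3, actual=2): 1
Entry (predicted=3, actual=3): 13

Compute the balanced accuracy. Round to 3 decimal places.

0.691

Balanced accuracy = mean of per-class recall.
  0: recall = 29/37 = 0.7838
  1: recall = 20/34 = 0.5882
  2: recall = 24/25 = 0.9600
  3: recall = 13/30 = 0.4333
Mean = (0.7838 + 0.5882 + 0.9600 + 0.4333) / 4 = 0.691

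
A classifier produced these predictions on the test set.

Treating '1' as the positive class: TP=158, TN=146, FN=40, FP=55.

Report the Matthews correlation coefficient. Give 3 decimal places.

0.526

MCC = (TP·TN − FP·FN) / √((TP+FP)(TP+FN)(TN+FP)(TN+FN))
Numerator = 158·146 − 55·40 = 20868
Denominator = √(213·198·201·186) = √1576717164 = 39707.8980
MCC = 20868 / 39707.8980 = 0.526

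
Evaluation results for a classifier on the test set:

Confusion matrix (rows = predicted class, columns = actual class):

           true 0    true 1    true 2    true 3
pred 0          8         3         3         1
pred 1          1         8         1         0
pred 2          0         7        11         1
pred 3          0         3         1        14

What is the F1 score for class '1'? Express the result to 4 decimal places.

One-vs-rest for '1': TP = diagonal; FP = other classes predicted '1'; FN = '1' predicted as other.
F1 score = 2·TP/(2·TP+FP+FN).
1: TP=8, FP=1+1+0=2, FN=3+7+3=13 → 16/31 = 0.51613

0.5161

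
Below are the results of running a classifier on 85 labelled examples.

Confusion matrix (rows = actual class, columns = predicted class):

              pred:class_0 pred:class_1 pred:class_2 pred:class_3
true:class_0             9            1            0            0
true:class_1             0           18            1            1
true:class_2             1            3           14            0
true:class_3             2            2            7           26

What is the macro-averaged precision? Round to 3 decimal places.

Per-class precision (TP/(TP+FP)):
  class_0: TP=9, FP=0+1+2=3 → 9/12 = 0.7500
  class_1: TP=18, FP=1+3+2=6 → 18/24 = 0.7500
  class_2: TP=14, FP=0+1+7=8 → 14/22 = 0.6364
  class_3: TP=26, FP=0+1+0=1 → 26/27 = 0.9630
Macro-precision = mean = (0.7500 + 0.7500 + 0.6364 + 0.9630) / 4 = 0.775

0.775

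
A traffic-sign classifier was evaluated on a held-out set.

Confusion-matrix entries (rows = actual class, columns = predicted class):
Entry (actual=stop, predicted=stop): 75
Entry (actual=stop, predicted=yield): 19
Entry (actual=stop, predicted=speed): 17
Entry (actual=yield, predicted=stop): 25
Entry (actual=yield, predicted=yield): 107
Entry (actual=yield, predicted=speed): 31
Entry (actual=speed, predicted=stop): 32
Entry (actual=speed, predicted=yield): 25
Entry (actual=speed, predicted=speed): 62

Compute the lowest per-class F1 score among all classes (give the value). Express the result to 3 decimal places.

0.541

Per-class F1 score (2·TP/(2·TP+FP+FN)):
  stop: TP=75, FP=25+32=57, FN=19+17=36 → 150/243 = 0.6173
  yield: TP=107, FP=19+25=44, FN=25+31=56 → 214/314 = 0.6815
  speed: TP=62, FP=17+31=48, FN=32+25=57 → 124/229 = 0.5415
Lowest is class 'speed' with F1 score = 0.541.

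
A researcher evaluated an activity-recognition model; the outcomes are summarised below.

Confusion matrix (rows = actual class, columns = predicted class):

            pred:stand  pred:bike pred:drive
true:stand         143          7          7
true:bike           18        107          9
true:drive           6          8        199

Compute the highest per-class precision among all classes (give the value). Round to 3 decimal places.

Per-class precision (TP/(TP+FP)):
  stand: TP=143, FP=18+6=24 → 143/167 = 0.8563
  bike: TP=107, FP=7+8=15 → 107/122 = 0.8770
  drive: TP=199, FP=7+9=16 → 199/215 = 0.9256
Highest is class 'drive' with precision = 0.926.

0.926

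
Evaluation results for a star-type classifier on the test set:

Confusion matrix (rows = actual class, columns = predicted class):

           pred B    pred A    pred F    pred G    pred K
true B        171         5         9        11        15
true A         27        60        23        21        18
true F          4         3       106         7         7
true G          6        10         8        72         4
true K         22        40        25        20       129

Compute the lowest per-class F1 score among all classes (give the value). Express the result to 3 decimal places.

0.449

Per-class F1 score (2·TP/(2·TP+FP+FN)):
  B: TP=171, FP=27+4+6+22=59, FN=5+9+11+15=40 → 342/441 = 0.7755
  A: TP=60, FP=5+3+10+40=58, FN=27+23+21+18=89 → 120/267 = 0.4494
  F: TP=106, FP=9+23+8+25=65, FN=4+3+7+7=21 → 212/298 = 0.7114
  G: TP=72, FP=11+21+7+20=59, FN=6+10+8+4=28 → 144/231 = 0.6234
  K: TP=129, FP=15+18+7+4=44, FN=22+40+25+20=107 → 258/409 = 0.6308
Lowest is class 'A' with F1 score = 0.449.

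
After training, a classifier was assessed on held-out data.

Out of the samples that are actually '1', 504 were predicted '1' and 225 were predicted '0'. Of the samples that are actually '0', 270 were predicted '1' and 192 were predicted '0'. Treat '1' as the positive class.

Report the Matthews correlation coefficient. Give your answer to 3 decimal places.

0.109

MCC = (TP·TN − FP·FN) / √((TP+FP)(TP+FN)(TN+FP)(TN+FN))
Numerator = 504·192 − 270·225 = 36018
Denominator = √(774·729·462·417) = √108704248884 = 329703.2740
MCC = 36018 / 329703.2740 = 0.109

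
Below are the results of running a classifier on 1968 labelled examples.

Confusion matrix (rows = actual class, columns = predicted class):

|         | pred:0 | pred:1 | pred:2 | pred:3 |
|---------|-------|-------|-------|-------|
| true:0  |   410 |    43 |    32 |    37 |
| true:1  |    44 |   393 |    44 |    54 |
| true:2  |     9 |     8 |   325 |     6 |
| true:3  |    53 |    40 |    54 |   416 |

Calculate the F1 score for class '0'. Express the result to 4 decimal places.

F1 score = 2·TP/(2·TP+FP+FN).
0: TP=410, FP=44+9+53=106, FN=43+32+37=112 → 820/1038 = 0.78998

0.7900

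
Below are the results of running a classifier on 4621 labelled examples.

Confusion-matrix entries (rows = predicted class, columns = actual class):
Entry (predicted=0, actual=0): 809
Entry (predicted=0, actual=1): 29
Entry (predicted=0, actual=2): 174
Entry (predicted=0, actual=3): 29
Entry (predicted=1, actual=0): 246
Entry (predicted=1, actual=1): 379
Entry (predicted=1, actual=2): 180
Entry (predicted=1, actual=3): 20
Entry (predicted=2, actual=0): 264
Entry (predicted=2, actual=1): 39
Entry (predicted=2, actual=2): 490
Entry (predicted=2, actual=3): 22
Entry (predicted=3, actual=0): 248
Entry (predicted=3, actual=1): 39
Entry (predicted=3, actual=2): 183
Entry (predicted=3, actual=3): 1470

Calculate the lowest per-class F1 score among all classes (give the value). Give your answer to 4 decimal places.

0.5320

Per-class F1 score (2·TP/(2·TP+FP+FN)):
  0: TP=809, FP=29+174+29=232, FN=246+264+248=758 → 1618/2608 = 0.62040
  1: TP=379, FP=246+180+20=446, FN=29+39+39=107 → 758/1311 = 0.57818
  2: TP=490, FP=264+39+22=325, FN=174+180+183=537 → 980/1842 = 0.53203
  3: TP=1470, FP=248+39+183=470, FN=29+20+22=71 → 2940/3481 = 0.84458
Lowest is class '2' with F1 score = 0.5320.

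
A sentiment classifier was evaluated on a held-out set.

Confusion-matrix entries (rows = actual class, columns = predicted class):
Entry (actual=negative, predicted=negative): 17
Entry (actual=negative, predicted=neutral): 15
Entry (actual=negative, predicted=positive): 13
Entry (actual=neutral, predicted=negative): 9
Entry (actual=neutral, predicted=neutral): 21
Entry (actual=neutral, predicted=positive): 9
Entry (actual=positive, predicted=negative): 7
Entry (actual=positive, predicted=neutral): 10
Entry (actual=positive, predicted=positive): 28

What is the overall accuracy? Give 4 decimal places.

Accuracy = trace / total = (17+21+28=66) / 129 = 66/129 = 0.5116

0.5116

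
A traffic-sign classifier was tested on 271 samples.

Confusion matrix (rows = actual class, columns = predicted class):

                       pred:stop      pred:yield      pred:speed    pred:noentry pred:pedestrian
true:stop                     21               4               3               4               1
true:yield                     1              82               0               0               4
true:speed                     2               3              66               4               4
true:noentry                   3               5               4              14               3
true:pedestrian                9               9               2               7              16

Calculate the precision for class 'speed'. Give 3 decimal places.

0.880

One-vs-rest for 'speed': TP = diagonal; FP = other classes predicted 'speed'; FN = 'speed' predicted as other.
precision = TP/(TP+FP).
speed: TP=66, FP=3+0+4+2=9 → 66/75 = 0.8800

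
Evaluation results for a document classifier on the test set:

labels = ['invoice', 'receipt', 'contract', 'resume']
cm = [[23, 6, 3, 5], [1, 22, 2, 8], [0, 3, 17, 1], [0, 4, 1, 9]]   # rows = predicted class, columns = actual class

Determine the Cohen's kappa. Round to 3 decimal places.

Observed agreement pₒ = trace/N = 71/105 = 0.6762
Expected agreement pₑ = Σ (rowᵢ·colᵢ)/N² = (24·37 + 35·33 + 23·21 + 23·14)/105² = 0.2583
κ = (pₒ − pₑ)/(1 − pₑ) = (0.6762 − 0.2583)/(1 − 0.2583) = 0.563

0.563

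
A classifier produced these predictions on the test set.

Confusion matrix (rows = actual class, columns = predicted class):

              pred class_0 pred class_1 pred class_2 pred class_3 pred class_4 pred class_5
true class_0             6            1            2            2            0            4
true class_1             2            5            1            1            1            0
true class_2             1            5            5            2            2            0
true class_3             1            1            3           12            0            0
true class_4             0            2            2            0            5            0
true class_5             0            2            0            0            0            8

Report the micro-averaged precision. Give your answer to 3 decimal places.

0.539

Micro-averaging pools counts across classes: ΣTP=41, ΣFP=35, ΣFN=35.
Micro-precision = TP/(TP+FP) on pooled counts = 0.539 (equals overall accuracy in single-label multiclass).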